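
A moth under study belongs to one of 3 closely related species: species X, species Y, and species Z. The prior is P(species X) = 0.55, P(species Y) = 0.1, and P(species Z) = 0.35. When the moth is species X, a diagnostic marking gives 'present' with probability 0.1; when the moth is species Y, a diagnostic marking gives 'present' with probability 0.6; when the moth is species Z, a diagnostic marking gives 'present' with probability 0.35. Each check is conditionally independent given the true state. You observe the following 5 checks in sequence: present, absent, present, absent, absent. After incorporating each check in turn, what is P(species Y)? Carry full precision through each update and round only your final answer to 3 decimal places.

0.127

Each posterior becomes the prior for the next update.
After 'present': normaliser = 0.1·0.5500 + 0.6·0.1000 + 0.35·0.3500; P(species X) ≈ 0.2316, P(species Y) ≈ 0.2526, P(species Z) ≈ 0.5158
After 'absent': normaliser = 0.9·0.2316 + 0.4·0.2526 + 0.65·0.5158; P(species X) ≈ 0.3233, P(species Y) ≈ 0.1567, P(species Z) ≈ 0.5200
After 'present': normaliser = 0.1·0.3233 + 0.6·0.1567 + 0.35·0.5200; P(species X) ≈ 0.1048, P(species Y) ≈ 0.3050, P(species Z) ≈ 0.5902
After 'absent': normaliser = 0.9·0.1048 + 0.4·0.3050 + 0.65·0.5902; P(species X) ≈ 0.1573, P(species Y) ≈ 0.2033, P(species Z) ≈ 0.6394
After 'absent': normaliser = 0.9·0.1573 + 0.4·0.2033 + 0.65·0.6394; P(species X) ≈ 0.2217, P(species Y) ≈ 0.1274, P(species Z) ≈ 0.6510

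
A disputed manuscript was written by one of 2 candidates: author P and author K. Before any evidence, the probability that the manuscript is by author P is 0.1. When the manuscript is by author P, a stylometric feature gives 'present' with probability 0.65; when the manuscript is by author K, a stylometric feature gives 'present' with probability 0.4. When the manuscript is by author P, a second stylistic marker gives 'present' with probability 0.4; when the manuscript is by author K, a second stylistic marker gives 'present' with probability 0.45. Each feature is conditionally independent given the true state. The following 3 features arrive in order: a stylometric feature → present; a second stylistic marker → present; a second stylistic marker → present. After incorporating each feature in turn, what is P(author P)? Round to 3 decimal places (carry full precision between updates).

Apply Bayes' rule sequentially, carrying P(author P) forward.
After a stylometric feature='present': P(author P) = 0.65·0.1000 / (0.65·0.1000 + 0.4·0.9000) ≈ 0.1529
After a second stylistic marker='present': P(author P) = 0.4·0.1529 / (0.4·0.1529 + 0.45·0.8471) ≈ 0.1383
After a second stylistic marker='present': P(author P) = 0.4·0.1383 / (0.4·0.1383 + 0.45·0.8617) ≈ 0.1248

0.125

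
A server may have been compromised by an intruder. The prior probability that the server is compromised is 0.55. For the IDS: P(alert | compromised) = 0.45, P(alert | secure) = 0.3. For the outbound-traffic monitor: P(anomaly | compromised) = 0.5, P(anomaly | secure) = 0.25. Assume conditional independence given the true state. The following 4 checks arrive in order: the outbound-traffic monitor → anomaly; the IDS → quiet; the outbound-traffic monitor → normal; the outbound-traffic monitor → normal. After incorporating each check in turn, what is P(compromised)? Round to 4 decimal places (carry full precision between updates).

After the outbound-traffic monitor='anomaly': P(compromised) = 0.5·0.5500 / (0.5·0.5500 + 0.25·0.4500) ≈ 0.7097
After the IDS='quiet': P(compromised) = 0.55·0.7097 / (0.55·0.7097 + 0.7·0.2903) ≈ 0.6576
After the outbound-traffic monitor='normal': P(compromised) = 0.5·0.6576 / (0.5·0.6576 + 0.75·0.3424) ≈ 0.5615
After the outbound-traffic monitor='normal': P(compromised) = 0.5·0.5615 / (0.5·0.5615 + 0.75·0.4385) ≈ 0.4605

0.4605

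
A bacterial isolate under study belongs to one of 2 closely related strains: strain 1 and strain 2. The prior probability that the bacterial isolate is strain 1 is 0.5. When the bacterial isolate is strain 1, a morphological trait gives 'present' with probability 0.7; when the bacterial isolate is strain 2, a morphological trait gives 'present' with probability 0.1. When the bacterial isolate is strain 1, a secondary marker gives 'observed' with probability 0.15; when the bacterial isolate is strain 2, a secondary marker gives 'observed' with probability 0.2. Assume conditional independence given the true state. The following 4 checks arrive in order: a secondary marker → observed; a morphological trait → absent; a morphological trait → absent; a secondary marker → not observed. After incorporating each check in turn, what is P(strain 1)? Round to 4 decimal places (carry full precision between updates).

After a secondary marker='observed': P(strain 1) = 0.15·0.5000 / (0.15·0.5000 + 0.2·0.5000) ≈ 0.4286
After a morphological trait='absent': P(strain 1) = 0.3·0.4286 / (0.3·0.4286 + 0.9·0.5714) ≈ 0.2000
After a morphological trait='absent': P(strain 1) = 0.3·0.2000 / (0.3·0.2000 + 0.9·0.8000) ≈ 0.0769
After a secondary marker='not observed': P(strain 1) = 0.85·0.0769 / (0.85·0.0769 + 0.8·0.9231) ≈ 0.0813

0.0813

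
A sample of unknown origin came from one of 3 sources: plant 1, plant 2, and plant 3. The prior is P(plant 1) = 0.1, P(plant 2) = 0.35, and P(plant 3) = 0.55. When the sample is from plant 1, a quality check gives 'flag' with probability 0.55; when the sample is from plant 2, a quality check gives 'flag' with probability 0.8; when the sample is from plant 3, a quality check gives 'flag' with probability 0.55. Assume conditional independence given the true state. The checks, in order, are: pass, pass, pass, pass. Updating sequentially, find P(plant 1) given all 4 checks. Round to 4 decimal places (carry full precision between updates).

After 'pass': normaliser = 0.45·0.1000 + 0.2·0.3500 + 0.45·0.5500; P(plant 1) ≈ 0.1241, P(plant 2) ≈ 0.1931, P(plant 3) ≈ 0.6828
After 'pass': normaliser = 0.45·0.1241 + 0.2·0.1931 + 0.45·0.6828; P(plant 1) ≈ 0.1391, P(plant 2) ≈ 0.0961, P(plant 3) ≈ 0.7648
After 'pass': normaliser = 0.45·0.1391 + 0.2·0.0961 + 0.45·0.7648; P(plant 1) ≈ 0.1469, P(plant 2) ≈ 0.0451, P(plant 3) ≈ 0.8080
After 'pass': normaliser = 0.45·0.1469 + 0.2·0.0451 + 0.45·0.8080; P(plant 1) ≈ 0.1507, P(plant 2) ≈ 0.0206, P(plant 3) ≈ 0.8287

0.1507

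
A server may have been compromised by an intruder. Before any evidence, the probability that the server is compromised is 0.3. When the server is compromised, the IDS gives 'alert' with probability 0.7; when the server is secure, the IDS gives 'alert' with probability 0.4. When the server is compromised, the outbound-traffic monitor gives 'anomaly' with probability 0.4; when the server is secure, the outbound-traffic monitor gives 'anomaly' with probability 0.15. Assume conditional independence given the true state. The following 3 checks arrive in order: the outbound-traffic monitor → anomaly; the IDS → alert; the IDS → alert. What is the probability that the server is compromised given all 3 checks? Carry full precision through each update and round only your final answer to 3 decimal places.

After the outbound-traffic monitor='anomaly': P(compromised) = 0.4·0.3000 / (0.4·0.3000 + 0.15·0.7000) ≈ 0.5333
After the IDS='alert': P(compromised) = 0.7·0.5333 / (0.7·0.5333 + 0.4·0.4667) ≈ 0.6667
After the IDS='alert': P(compromised) = 0.7·0.6667 / (0.7·0.6667 + 0.4·0.3333) ≈ 0.7778

0.778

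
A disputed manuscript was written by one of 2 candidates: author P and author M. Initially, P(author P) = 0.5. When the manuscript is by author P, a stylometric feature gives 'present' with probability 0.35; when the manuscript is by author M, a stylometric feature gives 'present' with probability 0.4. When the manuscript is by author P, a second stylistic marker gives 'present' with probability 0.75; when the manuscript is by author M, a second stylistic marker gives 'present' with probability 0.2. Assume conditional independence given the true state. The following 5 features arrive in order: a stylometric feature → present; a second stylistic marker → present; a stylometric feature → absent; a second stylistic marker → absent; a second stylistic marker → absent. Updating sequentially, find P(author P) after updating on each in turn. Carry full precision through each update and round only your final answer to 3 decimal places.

0.258

After a stylometric feature='present': P(author P) = 0.35·0.5000 / (0.35·0.5000 + 0.4·0.5000) ≈ 0.4667
After a second stylistic marker='present': P(author P) = 0.75·0.4667 / (0.75·0.4667 + 0.2·0.5333) ≈ 0.7664
After a stylometric feature='absent': P(author P) = 0.65·0.7664 / (0.65·0.7664 + 0.6·0.2336) ≈ 0.7804
After a second stylistic marker='absent': P(author P) = 0.25·0.7804 / (0.25·0.7804 + 0.8·0.2196) ≈ 0.5263
After a second stylistic marker='absent': P(author P) = 0.25·0.5263 / (0.25·0.5263 + 0.8·0.4737) ≈ 0.2577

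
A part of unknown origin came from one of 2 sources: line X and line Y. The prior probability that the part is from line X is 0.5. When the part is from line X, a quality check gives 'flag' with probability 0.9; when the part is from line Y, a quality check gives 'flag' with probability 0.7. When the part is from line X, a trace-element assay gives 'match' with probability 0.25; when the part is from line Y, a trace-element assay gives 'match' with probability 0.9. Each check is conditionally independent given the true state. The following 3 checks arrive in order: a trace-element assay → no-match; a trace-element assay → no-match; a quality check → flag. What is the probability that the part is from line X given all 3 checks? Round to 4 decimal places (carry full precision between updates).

0.9864

After a trace-element assay='no-match': P(line X) = 0.75·0.5000 / (0.75·0.5000 + 0.1·0.5000) ≈ 0.8824
After a trace-element assay='no-match': P(line X) = 0.75·0.8824 / (0.75·0.8824 + 0.1·0.1176) ≈ 0.9825
After a quality check='flag': P(line X) = 0.9·0.9825 / (0.9·0.9825 + 0.7·0.0175) ≈ 0.9864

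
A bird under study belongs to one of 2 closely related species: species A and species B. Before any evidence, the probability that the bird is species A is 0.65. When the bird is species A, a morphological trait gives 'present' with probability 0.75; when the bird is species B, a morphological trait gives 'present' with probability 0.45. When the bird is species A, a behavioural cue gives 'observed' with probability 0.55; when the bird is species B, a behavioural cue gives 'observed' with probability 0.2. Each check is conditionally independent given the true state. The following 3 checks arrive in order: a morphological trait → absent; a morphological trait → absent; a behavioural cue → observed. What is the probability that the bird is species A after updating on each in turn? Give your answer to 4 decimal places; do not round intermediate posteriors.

Each posterior becomes the prior for the next update.
After a morphological trait='absent': P(species A) = 0.25·0.6500 / (0.25·0.6500 + 0.55·0.3500) ≈ 0.4577
After a morphological trait='absent': P(species A) = 0.25·0.4577 / (0.25·0.4577 + 0.55·0.5423) ≈ 0.2773
After a behavioural cue='observed': P(species A) = 0.55·0.2773 / (0.55·0.2773 + 0.2·0.7227) ≈ 0.5134

0.5134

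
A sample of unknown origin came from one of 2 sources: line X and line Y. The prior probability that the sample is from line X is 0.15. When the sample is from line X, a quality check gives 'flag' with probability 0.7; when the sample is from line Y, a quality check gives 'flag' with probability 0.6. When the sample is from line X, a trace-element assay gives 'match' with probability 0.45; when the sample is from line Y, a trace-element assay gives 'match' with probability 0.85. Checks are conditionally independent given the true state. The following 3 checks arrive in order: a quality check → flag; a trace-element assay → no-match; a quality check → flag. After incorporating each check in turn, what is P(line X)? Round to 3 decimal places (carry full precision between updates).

0.468

Apply Bayes' rule sequentially, carrying P(line X) forward.
After a quality check='flag': P(line X) = 0.7·0.1500 / (0.7·0.1500 + 0.6·0.8500) ≈ 0.1707
After a trace-element assay='no-match': P(line X) = 0.55·0.1707 / (0.55·0.1707 + 0.15·0.8293) ≈ 0.4302
After a quality check='flag': P(line X) = 0.7·0.4302 / (0.7·0.4302 + 0.6·0.5698) ≈ 0.4683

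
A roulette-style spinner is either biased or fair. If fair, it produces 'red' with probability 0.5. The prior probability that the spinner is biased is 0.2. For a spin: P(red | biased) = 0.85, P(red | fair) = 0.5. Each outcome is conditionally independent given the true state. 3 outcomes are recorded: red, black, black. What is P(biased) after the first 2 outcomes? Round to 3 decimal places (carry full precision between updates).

0.113

Each posterior becomes the prior for the next update.
After 'red': P(biased) = 0.85·0.2000 / (0.85·0.2000 + 0.5·0.8000) ≈ 0.2982
After 'black': P(biased) = 0.15·0.2982 / (0.15·0.2982 + 0.5·0.7018) ≈ 0.1131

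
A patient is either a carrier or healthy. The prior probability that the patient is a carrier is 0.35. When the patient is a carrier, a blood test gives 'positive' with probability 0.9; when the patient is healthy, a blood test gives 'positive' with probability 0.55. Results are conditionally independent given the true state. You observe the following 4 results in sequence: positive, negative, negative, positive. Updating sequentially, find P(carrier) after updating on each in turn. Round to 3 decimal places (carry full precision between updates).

0.066

After 'positive': P(carrier) = 0.9·0.3500 / (0.9·0.3500 + 0.55·0.6500) ≈ 0.4684
After 'negative': P(carrier) = 0.1·0.4684 / (0.1·0.4684 + 0.45·0.5316) ≈ 0.1637
After 'negative': P(carrier) = 0.1·0.1637 / (0.1·0.1637 + 0.45·0.8363) ≈ 0.0417
After 'positive': P(carrier) = 0.9·0.0417 / (0.9·0.0417 + 0.55·0.9583) ≈ 0.0665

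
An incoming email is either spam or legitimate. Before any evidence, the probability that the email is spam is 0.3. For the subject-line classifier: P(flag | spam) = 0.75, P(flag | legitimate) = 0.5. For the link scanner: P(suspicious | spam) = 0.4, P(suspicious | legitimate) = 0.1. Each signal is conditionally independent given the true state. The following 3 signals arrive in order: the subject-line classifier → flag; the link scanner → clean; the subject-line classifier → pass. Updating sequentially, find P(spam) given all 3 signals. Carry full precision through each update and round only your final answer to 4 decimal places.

Apply Bayes' rule sequentially, carrying P(spam) forward.
After the subject-line classifier='flag': P(spam) = 0.75·0.3000 / (0.75·0.3000 + 0.5·0.7000) ≈ 0.3913
After the link scanner='clean': P(spam) = 0.6·0.3913 / (0.6·0.3913 + 0.9·0.6087) ≈ 0.3000
After the subject-line classifier='pass': P(spam) = 0.25·0.3000 / (0.25·0.3000 + 0.5·0.7000) ≈ 0.1765

0.1765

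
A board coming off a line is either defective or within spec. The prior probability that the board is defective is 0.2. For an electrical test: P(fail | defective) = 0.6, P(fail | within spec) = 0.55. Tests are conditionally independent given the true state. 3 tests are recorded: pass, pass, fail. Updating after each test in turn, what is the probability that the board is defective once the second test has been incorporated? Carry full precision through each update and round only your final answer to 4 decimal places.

Each posterior becomes the prior for the next update.
After 'pass': P(defective) = 0.4·0.2000 / (0.4·0.2000 + 0.45·0.8000) ≈ 0.1818
After 'pass': P(defective) = 0.4·0.1818 / (0.4·0.1818 + 0.45·0.8182) ≈ 0.1649

0.1649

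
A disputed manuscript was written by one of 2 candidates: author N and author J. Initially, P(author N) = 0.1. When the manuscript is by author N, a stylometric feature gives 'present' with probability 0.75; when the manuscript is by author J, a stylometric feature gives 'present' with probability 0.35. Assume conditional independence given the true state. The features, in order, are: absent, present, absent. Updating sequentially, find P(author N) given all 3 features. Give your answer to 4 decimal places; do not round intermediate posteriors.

After 'absent': P(author N) = 0.25·0.1000 / (0.25·0.1000 + 0.65·0.9000) ≈ 0.0410
After 'present': P(author N) = 0.75·0.0410 / (0.75·0.0410 + 0.35·0.9590) ≈ 0.0839
After 'absent': P(author N) = 0.25·0.0839 / (0.25·0.0839 + 0.65·0.9161) ≈ 0.0340

0.0340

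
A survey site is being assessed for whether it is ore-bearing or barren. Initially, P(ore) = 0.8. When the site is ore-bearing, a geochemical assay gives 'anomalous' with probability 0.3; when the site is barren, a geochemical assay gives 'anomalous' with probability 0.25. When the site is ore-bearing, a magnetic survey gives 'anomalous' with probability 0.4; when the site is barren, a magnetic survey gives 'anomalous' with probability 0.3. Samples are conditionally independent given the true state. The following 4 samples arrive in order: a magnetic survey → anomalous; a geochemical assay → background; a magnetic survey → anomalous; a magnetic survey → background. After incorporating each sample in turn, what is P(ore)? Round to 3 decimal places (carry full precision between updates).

0.850

After a magnetic survey='anomalous': P(ore) = 0.4·0.8000 / (0.4·0.8000 + 0.3·0.2000) ≈ 0.8421
After a geochemical assay='background': P(ore) = 0.7·0.8421 / (0.7·0.8421 + 0.75·0.1579) ≈ 0.8327
After a magnetic survey='anomalous': P(ore) = 0.4·0.8327 / (0.4·0.8327 + 0.3·0.1673) ≈ 0.8691
After a magnetic survey='background': P(ore) = 0.6·0.8691 / (0.6·0.8691 + 0.7·0.1309) ≈ 0.8505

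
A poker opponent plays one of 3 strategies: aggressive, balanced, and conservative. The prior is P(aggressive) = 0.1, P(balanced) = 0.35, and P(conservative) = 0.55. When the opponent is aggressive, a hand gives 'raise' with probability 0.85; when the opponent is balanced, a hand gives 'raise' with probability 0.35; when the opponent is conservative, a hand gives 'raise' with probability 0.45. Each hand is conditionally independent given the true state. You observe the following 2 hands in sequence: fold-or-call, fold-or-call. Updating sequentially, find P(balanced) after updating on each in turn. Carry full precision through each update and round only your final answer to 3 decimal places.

Each posterior becomes the prior for the next update.
After 'fold-or-call': normaliser = 0.15·0.1000 + 0.65·0.3500 + 0.55·0.5500; P(aggressive) ≈ 0.0275, P(balanced) ≈ 0.4174, P(conservative) ≈ 0.5550
After 'fold-or-call': normaliser = 0.15·0.0275 + 0.65·0.4174 + 0.55·0.5550; P(aggressive) ≈ 0.0071, P(balanced) ≈ 0.4672, P(conservative) ≈ 0.5257

0.467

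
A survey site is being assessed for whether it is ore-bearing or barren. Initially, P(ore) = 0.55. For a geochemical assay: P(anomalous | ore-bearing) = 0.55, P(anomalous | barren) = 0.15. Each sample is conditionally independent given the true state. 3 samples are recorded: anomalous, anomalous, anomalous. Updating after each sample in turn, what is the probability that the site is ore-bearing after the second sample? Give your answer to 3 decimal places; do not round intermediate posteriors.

After 'anomalous': P(ore) = 0.55·0.5500 / (0.55·0.5500 + 0.15·0.4500) ≈ 0.8176
After 'anomalous': P(ore) = 0.55·0.8176 / (0.55·0.8176 + 0.15·0.1824) ≈ 0.9426

0.943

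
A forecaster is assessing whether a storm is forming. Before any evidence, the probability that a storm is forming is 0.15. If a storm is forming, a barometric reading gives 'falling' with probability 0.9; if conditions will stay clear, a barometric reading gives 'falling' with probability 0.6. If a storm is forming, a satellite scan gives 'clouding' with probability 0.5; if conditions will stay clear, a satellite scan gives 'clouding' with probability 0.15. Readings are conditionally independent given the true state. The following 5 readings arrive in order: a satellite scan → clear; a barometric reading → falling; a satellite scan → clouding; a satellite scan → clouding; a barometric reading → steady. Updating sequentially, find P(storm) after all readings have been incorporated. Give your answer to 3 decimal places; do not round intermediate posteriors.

After a satellite scan='clear': P(storm) = 0.5·0.1500 / (0.5·0.1500 + 0.85·0.8500) ≈ 0.0940
After a barometric reading='falling': P(storm) = 0.9·0.0940 / (0.9·0.0940 + 0.6·0.9060) ≈ 0.1347
After a satellite scan='clouding': P(storm) = 0.5·0.1347 / (0.5·0.1347 + 0.15·0.8653) ≈ 0.3417
After a satellite scan='clouding': P(storm) = 0.5·0.3417 / (0.5·0.3417 + 0.15·0.6583) ≈ 0.6337
After a barometric reading='steady': P(storm) = 0.1·0.6337 / (0.1·0.6337 + 0.4·0.3663) ≈ 0.3019

0.302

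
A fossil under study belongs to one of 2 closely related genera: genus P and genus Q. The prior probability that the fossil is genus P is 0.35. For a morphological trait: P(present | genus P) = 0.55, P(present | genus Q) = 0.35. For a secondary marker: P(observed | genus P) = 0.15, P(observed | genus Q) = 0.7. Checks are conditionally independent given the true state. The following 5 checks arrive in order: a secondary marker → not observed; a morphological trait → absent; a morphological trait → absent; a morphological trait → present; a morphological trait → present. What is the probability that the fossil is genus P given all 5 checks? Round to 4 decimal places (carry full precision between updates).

After a secondary marker='not observed': P(genus P) = 0.85·0.3500 / (0.85·0.3500 + 0.3·0.6500) ≈ 0.6041
After a morphological trait='absent': P(genus P) = 0.45·0.6041 / (0.45·0.6041 + 0.65·0.3959) ≈ 0.5137
After a morphological trait='absent': P(genus P) = 0.45·0.5137 / (0.45·0.5137 + 0.65·0.4863) ≈ 0.4224
After a morphological trait='present': P(genus P) = 0.55·0.4224 / (0.55·0.4224 + 0.35·0.5776) ≈ 0.5347
After a morphological trait='present': P(genus P) = 0.55·0.5347 / (0.55·0.5347 + 0.35·0.4653) ≈ 0.6436

0.6436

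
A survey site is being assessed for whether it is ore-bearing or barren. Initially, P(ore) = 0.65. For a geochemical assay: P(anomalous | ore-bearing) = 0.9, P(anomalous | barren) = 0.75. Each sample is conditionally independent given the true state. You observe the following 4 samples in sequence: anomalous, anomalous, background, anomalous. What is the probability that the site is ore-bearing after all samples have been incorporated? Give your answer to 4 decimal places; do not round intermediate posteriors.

After 'anomalous': P(ore) = 0.9·0.6500 / (0.9·0.6500 + 0.75·0.3500) ≈ 0.6903
After 'anomalous': P(ore) = 0.9·0.6903 / (0.9·0.6903 + 0.75·0.3097) ≈ 0.7278
After 'background': P(ore) = 0.1·0.7278 / (0.1·0.7278 + 0.25·0.2722) ≈ 0.5168
After 'anomalous': P(ore) = 0.9·0.5168 / (0.9·0.5168 + 0.75·0.4832) ≈ 0.5621

0.5621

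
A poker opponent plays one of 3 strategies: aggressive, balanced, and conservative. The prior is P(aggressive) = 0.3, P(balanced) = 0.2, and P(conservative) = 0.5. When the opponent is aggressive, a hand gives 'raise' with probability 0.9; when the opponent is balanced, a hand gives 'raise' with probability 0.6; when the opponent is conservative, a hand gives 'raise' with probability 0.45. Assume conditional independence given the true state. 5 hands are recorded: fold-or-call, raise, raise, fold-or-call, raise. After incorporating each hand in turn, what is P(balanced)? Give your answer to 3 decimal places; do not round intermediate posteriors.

Each posterior becomes the prior for the next update.
After 'fold-or-call': normaliser = 0.1·0.3000 + 0.4·0.2000 + 0.55·0.5000; P(aggressive) ≈ 0.0779, P(balanced) ≈ 0.2078, P(conservative) ≈ 0.7143
After 'raise': normaliser = 0.9·0.0779 + 0.6·0.2078 + 0.45·0.7143; P(aggressive) ≈ 0.1358, P(balanced) ≈ 0.2415, P(conservative) ≈ 0.6226
After 'raise': normaliser = 0.9·0.1358 + 0.6·0.2415 + 0.45·0.6226; P(aggressive) ≈ 0.2234, P(balanced) ≈ 0.2647, P(conservative) ≈ 0.5119
After 'fold-or-call': normaliser = 0.1·0.2234 + 0.4·0.2647 + 0.55·0.5119; P(aggressive) ≈ 0.0545, P(balanced) ≈ 0.2584, P(conservative) ≈ 0.6871
After 'raise': normaliser = 0.9·0.0545 + 0.6·0.2584 + 0.45·0.6871; P(aggressive) ≈ 0.0956, P(balanced) ≈ 0.3021, P(conservative) ≈ 0.6023

0.302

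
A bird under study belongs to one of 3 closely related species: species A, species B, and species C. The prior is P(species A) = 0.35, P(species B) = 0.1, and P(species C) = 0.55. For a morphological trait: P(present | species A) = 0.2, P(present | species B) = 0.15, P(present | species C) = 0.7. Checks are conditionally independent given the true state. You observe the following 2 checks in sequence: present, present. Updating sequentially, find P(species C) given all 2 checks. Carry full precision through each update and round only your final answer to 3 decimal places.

0.943

After 'present': normaliser = 0.2·0.3500 + 0.15·0.1000 + 0.7·0.5500; P(species A) ≈ 0.1489, P(species B) ≈ 0.0319, P(species C) ≈ 0.8191
After 'present': normaliser = 0.2·0.1489 + 0.15·0.0319 + 0.7·0.8191; P(species A) ≈ 0.0490, P(species B) ≈ 0.0079, P(species C) ≈ 0.9431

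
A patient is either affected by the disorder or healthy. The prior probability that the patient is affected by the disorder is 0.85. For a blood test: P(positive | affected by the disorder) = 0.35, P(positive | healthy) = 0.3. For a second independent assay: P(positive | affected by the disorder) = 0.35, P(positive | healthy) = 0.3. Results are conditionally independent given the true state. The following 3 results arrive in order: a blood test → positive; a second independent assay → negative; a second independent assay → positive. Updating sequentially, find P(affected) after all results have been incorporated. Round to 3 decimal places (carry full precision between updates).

0.877

After a blood test='positive': P(affected) = 0.35·0.8500 / (0.35·0.8500 + 0.3·0.1500) ≈ 0.8686
After a second independent assay='negative': P(affected) = 0.65·0.8686 / (0.65·0.8686 + 0.7·0.1314) ≈ 0.8599
After a second independent assay='positive': P(affected) = 0.35·0.8599 / (0.35·0.8599 + 0.3·0.1401) ≈ 0.8775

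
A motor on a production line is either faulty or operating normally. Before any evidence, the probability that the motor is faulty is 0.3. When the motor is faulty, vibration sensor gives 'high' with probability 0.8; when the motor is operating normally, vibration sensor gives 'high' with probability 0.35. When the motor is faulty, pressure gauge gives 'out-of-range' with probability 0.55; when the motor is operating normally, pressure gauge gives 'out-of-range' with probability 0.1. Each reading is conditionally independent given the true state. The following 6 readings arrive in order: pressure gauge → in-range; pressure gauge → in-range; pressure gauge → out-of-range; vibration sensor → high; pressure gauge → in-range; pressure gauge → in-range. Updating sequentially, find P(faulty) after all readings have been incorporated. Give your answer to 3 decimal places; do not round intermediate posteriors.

After pressure gauge='in-range': P(faulty) = 0.45·0.3000 / (0.45·0.3000 + 0.9·0.7000) ≈ 0.1765
After pressure gauge='in-range': P(faulty) = 0.45·0.1765 / (0.45·0.1765 + 0.9·0.8235) ≈ 0.0968
After pressure gauge='out-of-range': P(faulty) = 0.55·0.0968 / (0.55·0.0968 + 0.1·0.9032) ≈ 0.3708
After vibration sensor='high': P(faulty) = 0.8·0.3708 / (0.8·0.3708 + 0.35·0.6292) ≈ 0.5739
After pressure gauge='in-range': P(faulty) = 0.45·0.5739 / (0.45·0.5739 + 0.9·0.4261) ≈ 0.4024
After pressure gauge='in-range': P(faulty) = 0.45·0.4024 / (0.45·0.4024 + 0.9·0.5976) ≈ 0.2519

0.252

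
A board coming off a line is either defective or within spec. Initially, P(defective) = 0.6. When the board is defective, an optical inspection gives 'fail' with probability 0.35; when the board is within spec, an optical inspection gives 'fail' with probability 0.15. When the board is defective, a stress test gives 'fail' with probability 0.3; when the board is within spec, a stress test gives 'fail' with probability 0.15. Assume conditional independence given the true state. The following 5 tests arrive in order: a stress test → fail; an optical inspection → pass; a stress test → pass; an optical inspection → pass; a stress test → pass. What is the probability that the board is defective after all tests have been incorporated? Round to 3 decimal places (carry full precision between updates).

0.543

After a stress test='fail': P(defective) = 0.3·0.6000 / (0.3·0.6000 + 0.15·0.4000) ≈ 0.7500
After an optical inspection='pass': P(defective) = 0.65·0.7500 / (0.65·0.7500 + 0.85·0.2500) ≈ 0.6964
After a stress test='pass': P(defective) = 0.7·0.6964 / (0.7·0.6964 + 0.85·0.3036) ≈ 0.6539
After an optical inspection='pass': P(defective) = 0.65·0.6539 / (0.65·0.6539 + 0.85·0.3461) ≈ 0.5910
After a stress test='pass': P(defective) = 0.7·0.5910 / (0.7·0.5910 + 0.85·0.4090) ≈ 0.5433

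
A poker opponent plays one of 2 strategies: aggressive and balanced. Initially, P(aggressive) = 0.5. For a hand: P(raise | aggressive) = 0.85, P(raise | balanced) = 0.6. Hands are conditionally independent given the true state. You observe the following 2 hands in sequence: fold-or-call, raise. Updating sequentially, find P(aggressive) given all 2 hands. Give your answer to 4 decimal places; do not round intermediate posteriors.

0.3469

After 'fold-or-call': P(aggressive) = 0.15·0.5000 / (0.15·0.5000 + 0.4·0.5000) ≈ 0.2727
After 'raise': P(aggressive) = 0.85·0.2727 / (0.85·0.2727 + 0.6·0.7273) ≈ 0.3469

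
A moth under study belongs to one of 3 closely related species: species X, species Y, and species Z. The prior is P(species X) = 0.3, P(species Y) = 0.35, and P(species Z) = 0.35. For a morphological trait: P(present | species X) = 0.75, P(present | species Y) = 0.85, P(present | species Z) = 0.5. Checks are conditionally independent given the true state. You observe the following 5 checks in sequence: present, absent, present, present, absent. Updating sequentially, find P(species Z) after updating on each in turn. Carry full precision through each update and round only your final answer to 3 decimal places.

0.462

After 'present': normaliser = 0.75·0.3000 + 0.85·0.3500 + 0.5·0.3500; P(species X) ≈ 0.3226, P(species Y) ≈ 0.4265, P(species Z) ≈ 0.2509
After 'absent': normaliser = 0.25·0.3226 + 0.15·0.4265 + 0.5·0.2509; P(species X) ≈ 0.2986, P(species Y) ≈ 0.2369, P(species Z) ≈ 0.4645
After 'present': normaliser = 0.75·0.2986 + 0.85·0.2369 + 0.5·0.4645; P(species X) ≈ 0.3406, P(species Y) ≈ 0.3062, P(species Z) ≈ 0.3532
After 'present': normaliser = 0.75·0.3406 + 0.85·0.3062 + 0.5·0.3532; P(species X) ≈ 0.3690, P(species Y) ≈ 0.3760, P(species Z) ≈ 0.2551
After 'absent': normaliser = 0.25·0.3690 + 0.15·0.3760 + 0.5·0.2551; P(species X) ≈ 0.3340, P(species Y) ≈ 0.2042, P(species Z) ≈ 0.4618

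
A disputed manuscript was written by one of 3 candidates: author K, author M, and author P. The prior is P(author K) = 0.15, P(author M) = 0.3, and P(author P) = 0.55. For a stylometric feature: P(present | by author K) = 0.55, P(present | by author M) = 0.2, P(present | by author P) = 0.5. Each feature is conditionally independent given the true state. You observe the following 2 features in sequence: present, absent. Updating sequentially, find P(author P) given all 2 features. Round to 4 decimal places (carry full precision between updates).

After 'present': normaliser = 0.55·0.1500 + 0.2·0.3000 + 0.5·0.5500; P(author K) ≈ 0.1976, P(author M) ≈ 0.1437, P(author P) ≈ 0.6587
After 'absent': normaliser = 0.45·0.1976 + 0.8·0.1437 + 0.5·0.6587; P(author K) ≈ 0.1668, P(author M) ≈ 0.2156, P(author P) ≈ 0.6176

0.6176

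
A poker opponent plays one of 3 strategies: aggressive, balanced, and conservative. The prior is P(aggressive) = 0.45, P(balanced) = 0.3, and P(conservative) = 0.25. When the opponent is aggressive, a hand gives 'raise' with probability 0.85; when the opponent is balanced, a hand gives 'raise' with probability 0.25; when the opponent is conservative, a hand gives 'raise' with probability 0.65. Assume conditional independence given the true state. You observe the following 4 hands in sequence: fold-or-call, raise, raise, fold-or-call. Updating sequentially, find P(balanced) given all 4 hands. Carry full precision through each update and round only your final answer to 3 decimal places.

After 'fold-or-call': normaliser = 0.15·0.4500 + 0.75·0.3000 + 0.35·0.2500; P(aggressive) ≈ 0.1776, P(balanced) ≈ 0.5921, P(conservative) ≈ 0.2303
After 'raise': normaliser = 0.85·0.1776 + 0.25·0.5921 + 0.65·0.2303; P(aggressive) ≈ 0.3365, P(balanced) ≈ 0.3299, P(conservative) ≈ 0.3336
After 'raise': normaliser = 0.85·0.3365 + 0.25·0.3299 + 0.65·0.3336; P(aggressive) ≈ 0.4887, P(balanced) ≈ 0.1409, P(conservative) ≈ 0.3704
After 'fold-or-call': normaliser = 0.15·0.4887 + 0.75·0.1409 + 0.35·0.3704; P(aggressive) ≈ 0.2375, P(balanced) ≈ 0.3424, P(conservative) ≈ 0.4201

0.342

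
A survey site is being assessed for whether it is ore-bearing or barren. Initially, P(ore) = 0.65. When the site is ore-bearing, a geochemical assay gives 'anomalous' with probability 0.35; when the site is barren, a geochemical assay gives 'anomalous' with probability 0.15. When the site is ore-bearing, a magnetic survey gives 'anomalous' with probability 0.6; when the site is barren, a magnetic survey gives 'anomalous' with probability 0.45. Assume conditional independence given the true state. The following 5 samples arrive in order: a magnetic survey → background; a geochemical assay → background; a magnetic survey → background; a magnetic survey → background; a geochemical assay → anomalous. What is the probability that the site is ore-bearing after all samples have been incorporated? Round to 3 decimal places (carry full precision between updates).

Apply Bayes' rule sequentially, carrying P(ore) forward.
After a magnetic survey='background': P(ore) = 0.4·0.6500 / (0.4·0.6500 + 0.55·0.3500) ≈ 0.5746
After a geochemical assay='background': P(ore) = 0.65·0.5746 / (0.65·0.5746 + 0.85·0.4254) ≈ 0.5081
After a magnetic survey='background': P(ore) = 0.4·0.5081 / (0.4·0.5081 + 0.55·0.4919) ≈ 0.4290
After a magnetic survey='background': P(ore) = 0.4·0.4290 / (0.4·0.4290 + 0.55·0.5710) ≈ 0.3533
After a geochemical assay='anomalous': P(ore) = 0.35·0.3533 / (0.35·0.3533 + 0.15·0.6467) ≈ 0.5604

0.560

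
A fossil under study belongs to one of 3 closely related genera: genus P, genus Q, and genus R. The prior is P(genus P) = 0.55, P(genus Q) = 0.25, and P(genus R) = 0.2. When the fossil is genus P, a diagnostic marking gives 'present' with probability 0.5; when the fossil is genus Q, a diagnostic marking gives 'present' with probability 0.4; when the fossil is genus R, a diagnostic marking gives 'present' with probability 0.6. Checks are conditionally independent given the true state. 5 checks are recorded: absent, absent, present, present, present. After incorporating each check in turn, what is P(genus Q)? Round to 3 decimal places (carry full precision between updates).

After 'absent': normaliser = 0.5·0.5500 + 0.6·0.2500 + 0.4·0.2000; P(genus P) ≈ 0.5446, P(genus Q) ≈ 0.2970, P(genus R) ≈ 0.1584
After 'absent': normaliser = 0.5·0.5446 + 0.6·0.2970 + 0.4·0.1584; P(genus P) ≈ 0.5299, P(genus Q) ≈ 0.3468, P(genus R) ≈ 0.1233
After 'present': normaliser = 0.5·0.5299 + 0.4·0.3468 + 0.6·0.1233; P(genus P) ≈ 0.5547, P(genus Q) ≈ 0.2904, P(genus R) ≈ 0.1549
After 'present': normaliser = 0.5·0.5547 + 0.4·0.2904 + 0.6·0.1549; P(genus P) ≈ 0.5701, P(genus Q) ≈ 0.2388, P(genus R) ≈ 0.1911
After 'present': normaliser = 0.5·0.5701 + 0.4·0.2388 + 0.6·0.1911; P(genus P) ≈ 0.5756, P(genus Q) ≈ 0.1929, P(genus R) ≈ 0.2315

0.193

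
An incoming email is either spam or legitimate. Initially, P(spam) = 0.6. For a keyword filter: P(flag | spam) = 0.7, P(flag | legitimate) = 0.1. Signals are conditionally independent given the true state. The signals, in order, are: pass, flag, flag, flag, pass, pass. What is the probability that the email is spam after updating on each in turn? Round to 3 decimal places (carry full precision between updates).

After 'pass': P(spam) = 0.3·0.6000 / (0.3·0.6000 + 0.9·0.4000) ≈ 0.3333
After 'flag': P(spam) = 0.7·0.3333 / (0.7·0.3333 + 0.1·0.6667) ≈ 0.7778
After 'flag': P(spam) = 0.7·0.7778 / (0.7·0.7778 + 0.1·0.2222) ≈ 0.9608
After 'flag': P(spam) = 0.7·0.9608 / (0.7·0.9608 + 0.1·0.0392) ≈ 0.9942
After 'pass': P(spam) = 0.3·0.9942 / (0.3·0.9942 + 0.9·0.0058) ≈ 0.9828
After 'pass': P(spam) = 0.3·0.9828 / (0.3·0.9828 + 0.9·0.0172) ≈ 0.9501

0.950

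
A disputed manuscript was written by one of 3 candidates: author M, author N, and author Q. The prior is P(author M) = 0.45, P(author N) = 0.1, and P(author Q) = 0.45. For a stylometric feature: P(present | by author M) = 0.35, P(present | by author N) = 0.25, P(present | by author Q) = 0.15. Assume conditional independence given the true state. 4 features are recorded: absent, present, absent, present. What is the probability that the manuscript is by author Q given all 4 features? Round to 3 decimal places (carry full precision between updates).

Each posterior becomes the prior for the next update.
After 'absent': normaliser = 0.65·0.4500 + 0.75·0.1000 + 0.85·0.4500; P(author M) ≈ 0.3900, P(author N) ≈ 0.1000, P(author Q) ≈ 0.5100
After 'present': normaliser = 0.35·0.3900 + 0.25·0.1000 + 0.15·0.5100; P(author M) ≈ 0.5735, P(author N) ≈ 0.1050, P(author Q) ≈ 0.3214
After 'absent': normaliser = 0.65·0.5735 + 0.75·0.1050 + 0.85·0.3214; P(author M) ≈ 0.5143, P(author N) ≈ 0.1087, P(author Q) ≈ 0.3770
After 'present': normaliser = 0.35·0.5143 + 0.25·0.1087 + 0.15·0.3770; P(author M) ≈ 0.6826, P(author N) ≈ 0.1030, P(author Q) ≈ 0.2144

0.214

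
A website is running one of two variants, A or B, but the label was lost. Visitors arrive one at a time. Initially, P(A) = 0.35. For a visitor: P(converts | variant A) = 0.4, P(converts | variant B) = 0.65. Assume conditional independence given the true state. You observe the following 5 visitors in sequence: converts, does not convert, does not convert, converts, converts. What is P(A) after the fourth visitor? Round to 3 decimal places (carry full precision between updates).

0.375

After 'converts': P(A) = 0.4·0.3500 / (0.4·0.3500 + 0.65·0.6500) ≈ 0.2489
After 'does not convert': P(A) = 0.6·0.2489 / (0.6·0.2489 + 0.35·0.7511) ≈ 0.3623
After 'does not convert': P(A) = 0.6·0.3623 / (0.6·0.3623 + 0.35·0.6377) ≈ 0.4934
After 'converts': P(A) = 0.4·0.4934 / (0.4·0.4934 + 0.65·0.5066) ≈ 0.3747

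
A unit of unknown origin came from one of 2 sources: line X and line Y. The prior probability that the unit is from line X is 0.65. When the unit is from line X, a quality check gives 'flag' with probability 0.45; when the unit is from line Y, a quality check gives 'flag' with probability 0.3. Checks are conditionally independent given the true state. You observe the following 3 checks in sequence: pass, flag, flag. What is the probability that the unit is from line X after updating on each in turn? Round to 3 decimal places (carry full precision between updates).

Apply Bayes' rule sequentially, carrying P(line X) forward.
After 'pass': P(line X) = 0.55·0.6500 / (0.55·0.6500 + 0.7·0.3500) ≈ 0.5934
After 'flag': P(line X) = 0.45·0.5934 / (0.45·0.5934 + 0.3·0.4066) ≈ 0.6864
After 'flag': P(line X) = 0.45·0.6864 / (0.45·0.6864 + 0.3·0.3136) ≈ 0.7665

0.767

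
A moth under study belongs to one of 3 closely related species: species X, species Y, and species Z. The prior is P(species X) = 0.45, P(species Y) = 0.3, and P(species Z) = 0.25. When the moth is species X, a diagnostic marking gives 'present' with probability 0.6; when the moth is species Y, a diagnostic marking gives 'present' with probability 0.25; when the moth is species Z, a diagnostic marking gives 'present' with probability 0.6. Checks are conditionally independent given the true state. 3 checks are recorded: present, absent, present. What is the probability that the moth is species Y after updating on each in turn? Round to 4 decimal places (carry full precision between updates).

After 'present': normaliser = 0.6·0.4500 + 0.25·0.3000 + 0.6·0.2500; P(species X) ≈ 0.5455, P(species Y) ≈ 0.1515, P(species Z) ≈ 0.3030
After 'absent': normaliser = 0.4·0.5455 + 0.75·0.1515 + 0.4·0.3030; P(species X) ≈ 0.4816, P(species Y) ≈ 0.2508, P(species Z) ≈ 0.2676
After 'present': normaliser = 0.6·0.4816 + 0.25·0.2508 + 0.6·0.2676; P(species X) ≈ 0.5642, P(species Y) ≈ 0.1224, P(species Z) ≈ 0.3134

0.1224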